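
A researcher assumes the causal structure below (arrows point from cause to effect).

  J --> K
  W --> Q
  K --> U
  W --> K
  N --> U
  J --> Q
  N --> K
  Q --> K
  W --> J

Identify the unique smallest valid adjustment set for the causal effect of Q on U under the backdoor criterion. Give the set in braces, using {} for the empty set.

{J, W}

Variables eligible for adjustment (non-descendants of Q, excluding Q and U): {J, N, W}.
Backdoor paths from Q to U:
  P1: Q <- W -> J -> K <- N -> U
  P2: Q <- W -> J -> K -> U
  P3: Q <- W -> K <- N -> U
  P4: Q <- W -> K -> U
  P5: Q <- J <- W -> K <- N -> U
  P6: Q <- J <- W -> K -> U
  P7: Q <- J -> K <- N -> U
  P8: Q <- J -> K -> U
The empty set is not sufficient: P2 (Q <- W -> J -> K -> U) has no collider blocking it and no conditioned non-collider, so it is open.
Try {J, W}:
  P1: blocked at fork node W ∈ conditioning set.
  P2: blocked at fork node W ∈ conditioning set.
  P3: blocked at fork node W ∈ conditioning set.
  P4: blocked at fork node W ∈ conditioning set.
  P5: blocked at chain node J ∈ conditioning set.
  P6: blocked at chain node J ∈ conditioning set.
  P7: blocked at fork node J ∈ conditioning set.
  P8: blocked at fork node J ∈ conditioning set.
{J, W} contains no descendant of Q and blocks every backdoor path.
Every element of {J, W} is needed (dropping J leaves P8 open; dropping W leaves P4 open), so no proper subset is valid.
Among all size-2 subsets of the eligible variables, only {J, W} blocks every backdoor path, so it is the unique smallest valid adjustment set.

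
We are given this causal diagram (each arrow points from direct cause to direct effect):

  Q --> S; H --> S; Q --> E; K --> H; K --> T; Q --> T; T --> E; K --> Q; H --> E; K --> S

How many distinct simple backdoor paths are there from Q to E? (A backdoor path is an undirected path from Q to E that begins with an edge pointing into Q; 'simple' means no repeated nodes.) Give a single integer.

3

A backdoor path from Q to E is any simple undirected path whose first edge points into Q (i.e. leaves Q via a parent).
Parents of Q: {K}.
Enumerating:
  P1: Q <- K -> T -> E
  P2: Q <- K -> H -> E
  P3: Q <- K -> S <- H -> E
That exhausts the simple backdoor paths. Count: 3.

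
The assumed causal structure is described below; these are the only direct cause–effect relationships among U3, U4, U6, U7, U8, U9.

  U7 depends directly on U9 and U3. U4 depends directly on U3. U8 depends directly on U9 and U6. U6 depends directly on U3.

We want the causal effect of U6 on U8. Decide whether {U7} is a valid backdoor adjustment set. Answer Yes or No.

Backdoor paths from U6 to U8 (paths whose first edge points into U6):
  P1: U6 <- U3 -> U7 <- U9 -> U8
Condition 1 (no descendant of U6 in the set): holds — descendants of U6 are {U8}; none are in {U7}.
Condition 2 (every backdoor path blocked by {U7}):
  P1: open — collider(s) U7 are conditioned on (or have a conditioned descendant) and no non-collider on the path is in the set.
{U7} does not satisfy the backdoor criterion.

No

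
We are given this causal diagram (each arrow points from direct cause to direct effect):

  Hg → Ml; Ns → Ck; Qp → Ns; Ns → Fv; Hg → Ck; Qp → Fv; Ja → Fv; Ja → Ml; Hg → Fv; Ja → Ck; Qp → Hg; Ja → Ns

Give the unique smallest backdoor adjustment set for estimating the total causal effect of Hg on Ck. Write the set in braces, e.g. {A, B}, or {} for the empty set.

{Qp}

Variables eligible for adjustment (non-descendants of Hg, excluding Hg and Ck): {Ja, Ns, Qp}.
Backdoor paths from Hg to Ck:
  P1: Hg <- Qp -> Ns <- Ja -> Ck
  P2: Hg <- Qp -> Ns -> Fv <- Ja -> Ck
  P3: Hg <- Qp -> Ns -> Ck
  P4: Hg <- Qp -> Fv <- Ja -> Ns -> Ck
  P5: Hg <- Qp -> Fv <- Ja -> Ck
  P6: Hg <- Qp -> Fv <- Ns <- Ja -> Ck
  P7: Hg <- Qp -> Fv <- Ns -> Ck
The empty set is not sufficient: P3 (Hg <- Qp -> Ns -> Ck) has no collider blocking it and no conditioned non-collider, so it is open.
Try {Qp}:
  P1: blocked at fork node Qp ∈ conditioning set.
  P2: blocked at fork node Qp ∈ conditioning set.
  P3: blocked at fork node Qp ∈ conditioning set.
  P4: blocked at fork node Qp ∈ conditioning set.
  P5: blocked at fork node Qp ∈ conditioning set.
  P6: blocked at fork node Qp ∈ conditioning set.
  P7: blocked at fork node Qp ∈ conditioning set.
{Qp} contains no descendant of Hg and blocks every backdoor path.
No other singleton works — e.g. {Ja} leaves P3 open — so {Qp} is the unique smallest valid adjustment set.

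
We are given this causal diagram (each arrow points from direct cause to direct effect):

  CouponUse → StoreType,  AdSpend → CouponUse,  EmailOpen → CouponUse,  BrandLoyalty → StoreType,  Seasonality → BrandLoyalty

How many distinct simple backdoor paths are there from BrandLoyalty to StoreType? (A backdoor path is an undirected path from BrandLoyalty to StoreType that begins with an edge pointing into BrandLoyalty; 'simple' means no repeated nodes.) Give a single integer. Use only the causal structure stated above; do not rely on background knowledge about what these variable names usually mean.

A backdoor path from BrandLoyalty to StoreType is any simple undirected path whose first edge points into BrandLoyalty (i.e. leaves BrandLoyalty via a parent).
Parents of BrandLoyalty: {Seasonality}.
No simple path from any parent of BrandLoyalty reaches StoreType without revisiting BrandLoyalty, so there are no backdoor paths.

0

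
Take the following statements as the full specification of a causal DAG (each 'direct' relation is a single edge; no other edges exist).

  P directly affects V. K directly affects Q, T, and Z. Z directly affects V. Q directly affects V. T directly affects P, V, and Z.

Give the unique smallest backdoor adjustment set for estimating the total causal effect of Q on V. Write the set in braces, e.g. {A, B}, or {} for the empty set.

Variables eligible for adjustment (non-descendants of Q, excluding Q and V): {K, P, T, Z}.
Backdoor paths from Q to V:
  P1: Q <- K -> T -> Z -> V
  P2: Q <- K -> T -> P -> V
  P3: Q <- K -> T -> V
  P4: Q <- K -> Z <- T -> P -> V
  P5: Q <- K -> Z <- T -> V
  P6: Q <- K -> Z -> V
The empty set is not sufficient: P1 (Q <- K -> T -> Z -> V) has no collider blocking it and no conditioned non-collider, so it is open.
Try {K}:
  P1: blocked at fork node K ∈ conditioning set.
  P2: blocked at fork node K ∈ conditioning set.
  P3: blocked at fork node K ∈ conditioning set.
  P4: blocked at fork node K ∈ conditioning set.
  P5: blocked at fork node K ∈ conditioning set.
  P6: blocked at fork node K ∈ conditioning set.
{K} contains no descendant of Q and blocks every backdoor path.
No other singleton works — e.g. {T} leaves P6 open — so {K} is the unique smallest valid adjustment set.

{K}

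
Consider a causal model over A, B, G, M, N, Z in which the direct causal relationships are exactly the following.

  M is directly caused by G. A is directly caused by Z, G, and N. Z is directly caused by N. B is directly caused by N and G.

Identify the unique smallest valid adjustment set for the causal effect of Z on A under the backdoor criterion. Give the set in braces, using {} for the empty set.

{N}

Variables eligible for adjustment (non-descendants of Z, excluding Z and A): {B, G, M, N}.
Backdoor paths from Z to A:
  P1: Z <- N -> B <- G -> A
  P2: Z <- N -> A
The empty set is not sufficient: P2 (Z <- N -> A) has no collider blocking it and no conditioned non-collider, so it is open.
Try {N}:
  P1: blocked at fork node N ∈ conditioning set.
  P2: blocked at fork node N ∈ conditioning set.
{N} contains no descendant of Z and blocks every backdoor path.
No other singleton works — e.g. {G} leaves P2 open — so {N} is the unique smallest valid adjustment set.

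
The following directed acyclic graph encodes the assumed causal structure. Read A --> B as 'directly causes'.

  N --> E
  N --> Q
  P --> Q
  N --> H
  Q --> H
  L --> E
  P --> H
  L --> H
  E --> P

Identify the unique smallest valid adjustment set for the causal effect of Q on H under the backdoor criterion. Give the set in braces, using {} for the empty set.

{N, P}

Variables eligible for adjustment (non-descendants of Q, excluding Q and H): {E, L, N, P}.
Backdoor paths from Q to H:
  P1: Q <- N -> E <- L -> H
  P2: Q <- N -> E -> P -> H
  P3: Q <- N -> H
  P4: Q <- P <- E <- L -> H
  P5: Q <- P <- E <- N -> H
  P6: Q <- P -> H
The empty set is not sufficient: P2 (Q <- N -> E -> P -> H) has no collider blocking it and no conditioned non-collider, so it is open.
Try {N, P}:
  P1: blocked at fork node N ∈ conditioning set.
  P2: blocked at fork node N ∈ conditioning set.
  P3: blocked at fork node N ∈ conditioning set.
  P4: blocked at chain node P ∈ conditioning set.
  P5: blocked at chain node P ∈ conditioning set.
  P6: blocked at fork node P ∈ conditioning set.
{N, P} contains no descendant of Q and blocks every backdoor path.
Every element of {N, P} is needed (dropping N leaves P1 open; dropping P leaves P4 open), so no proper subset is valid.
Among all size-2 subsets of the eligible variables, only {N, P} blocks every backdoor path, so it is the unique smallest valid adjustment set.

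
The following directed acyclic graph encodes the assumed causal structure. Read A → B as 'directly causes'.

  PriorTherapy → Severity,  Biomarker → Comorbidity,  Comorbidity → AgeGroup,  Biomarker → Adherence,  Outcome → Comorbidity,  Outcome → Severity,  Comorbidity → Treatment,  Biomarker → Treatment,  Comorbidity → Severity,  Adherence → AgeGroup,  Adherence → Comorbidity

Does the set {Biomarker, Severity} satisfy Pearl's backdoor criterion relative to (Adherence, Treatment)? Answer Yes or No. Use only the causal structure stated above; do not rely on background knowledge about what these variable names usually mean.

Backdoor paths from Adherence to Treatment (paths whose first edge points into Adherence):
  P1: Adherence <- Biomarker -> Comorbidity -> Treatment
  P2: Adherence <- Biomarker -> Treatment
Condition 1 (no descendant of Adherence in the set): FAILS — Severity is a descendant of Adherence.
Condition 2 (every backdoor path blocked by {Biomarker, Severity}):
  P1: blocked at fork node Biomarker ∈ conditioning set.
  P2: blocked at fork node Biomarker ∈ conditioning set.
{Biomarker, Severity} does not satisfy the backdoor criterion.

No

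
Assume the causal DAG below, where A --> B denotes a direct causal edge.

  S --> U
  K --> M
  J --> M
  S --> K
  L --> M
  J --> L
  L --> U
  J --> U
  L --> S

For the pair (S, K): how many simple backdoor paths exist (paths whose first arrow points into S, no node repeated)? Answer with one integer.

3

A backdoor path from S to K is any simple undirected path whose first edge points into S (i.e. leaves S via a parent).
Parents of S: {L}.
Enumerating:
  P1: S <- L <- J -> M <- K
  P2: S <- L -> U <- J -> M <- K
  P3: S <- L -> M <- K
That exhausts the simple backdoor paths. Count: 3.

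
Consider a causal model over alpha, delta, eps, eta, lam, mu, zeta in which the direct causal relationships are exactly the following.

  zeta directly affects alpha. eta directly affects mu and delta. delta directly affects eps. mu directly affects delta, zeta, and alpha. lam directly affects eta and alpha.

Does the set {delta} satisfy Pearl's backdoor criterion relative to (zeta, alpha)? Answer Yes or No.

No

Backdoor paths from zeta to alpha (paths whose first edge points into zeta):
  P1: zeta <- mu <- eta <- lam -> alpha
  P2: zeta <- mu -> delta <- eta <- lam -> alpha
  P3: zeta <- mu -> alpha
Condition 1 (no descendant of zeta in the set): holds — descendants of zeta are {alpha}; none are in {delta}.
Condition 2 (every backdoor path blocked by {delta}):
  P1: open — no interior node is in the conditioning set.
  P2: open — collider(s) delta are conditioned on (or have a conditioned descendant) and no non-collider on the path is in the set.
  P3: open — no interior node is in the conditioning set.
{delta} does not satisfy the backdoor criterion.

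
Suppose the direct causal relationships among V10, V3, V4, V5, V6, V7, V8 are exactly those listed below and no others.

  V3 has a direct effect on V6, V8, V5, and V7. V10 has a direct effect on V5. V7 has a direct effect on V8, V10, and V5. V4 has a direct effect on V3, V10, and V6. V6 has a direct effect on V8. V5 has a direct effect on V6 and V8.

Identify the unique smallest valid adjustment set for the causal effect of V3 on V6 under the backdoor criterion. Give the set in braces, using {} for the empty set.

{V4}

Variables eligible for adjustment (non-descendants of V3, excluding V3 and V6): {V4}.
Backdoor paths from V3 to V6:
  P1: V3 <- V4 -> V10 <- V7 -> V5 -> V6
  P2: V3 <- V4 -> V10 <- V7 -> V5 -> V8 <- V6
  P3: V3 <- V4 -> V10 <- V7 -> V8 <- V5 -> V6
  P4: V3 <- V4 -> V10 <- V7 -> V8 <- V6
  P5: V3 <- V4 -> V10 -> V5 <- V7 -> V8 <- V6
  P6: V3 <- V4 -> V10 -> V5 -> V6
  P7: V3 <- V4 -> V10 -> V5 -> V8 <- V6
  P8: V3 <- V4 -> V6
The empty set is not sufficient: P6 (V3 <- V4 -> V10 -> V5 -> V6) has no collider blocking it and no conditioned non-collider, so it is open.
Try {V4}:
  P1: blocked at fork node V4 ∈ conditioning set.
  P2: blocked at fork node V4 ∈ conditioning set.
  P3: blocked at fork node V4 ∈ conditioning set.
  P4: blocked at fork node V4 ∈ conditioning set.
  P5: blocked at fork node V4 ∈ conditioning set.
  P6: blocked at fork node V4 ∈ conditioning set.
  P7: blocked at fork node V4 ∈ conditioning set.
  P8: blocked at fork node V4 ∈ conditioning set.
{V4} contains no descendant of V3 and blocks every backdoor path.
{V4} is the unique smallest valid adjustment set.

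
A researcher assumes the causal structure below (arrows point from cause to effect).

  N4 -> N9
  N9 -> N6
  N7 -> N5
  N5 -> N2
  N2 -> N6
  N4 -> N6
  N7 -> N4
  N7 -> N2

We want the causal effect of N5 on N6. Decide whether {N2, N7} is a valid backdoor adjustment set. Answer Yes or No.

Backdoor paths from N5 to N6 (paths whose first edge points into N5):
  P1: N5 <- N7 -> N4 -> N9 -> N6
  P2: N5 <- N7 -> N4 -> N6
  P3: N5 <- N7 -> N2 -> N6
Condition 1 (no descendant of N5 in the set): FAILS — N2 is a descendant of N5.
Condition 2 (every backdoor path blocked by {N2, N7}):
  P1: blocked at fork node N7 ∈ conditioning set.
  P2: blocked at fork node N7 ∈ conditioning set.
  P3: blocked at fork node N7 ∈ conditioning set.
{N2, N7} does not satisfy the backdoor criterion.

No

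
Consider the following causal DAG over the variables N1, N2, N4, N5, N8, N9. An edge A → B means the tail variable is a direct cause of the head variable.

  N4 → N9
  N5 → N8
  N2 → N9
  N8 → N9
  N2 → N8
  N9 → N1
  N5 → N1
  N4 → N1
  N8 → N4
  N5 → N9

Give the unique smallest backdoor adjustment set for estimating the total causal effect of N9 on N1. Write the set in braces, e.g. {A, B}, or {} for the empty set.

{N4, N5}

Variables eligible for adjustment (non-descendants of N9, excluding N9 and N1): {N2, N4, N5, N8}.
Backdoor paths from N9 to N1:
  P1: N9 <- N5 -> N8 -> N4 -> N1
  P2: N9 <- N5 -> N1
  P3: N9 <- N2 -> N8 <- N5 -> N1
  P4: N9 <- N2 -> N8 -> N4 -> N1
  P5: N9 <- N8 <- N5 -> N1
  P6: N9 <- N8 -> N4 -> N1
  P7: N9 <- N4 <- N8 <- N5 -> N1
  P8: N9 <- N4 -> N1
The empty set is not sufficient: P1 (N9 <- N5 -> N8 -> N4 -> N1) has no collider blocking it and no conditioned non-collider, so it is open.
Try {N4, N5}:
  P1: blocked at fork node N5 ∈ conditioning set.
  P2: blocked at fork node N5 ∈ conditioning set.
  P3: blocked at fork node N5 ∈ conditioning set.
  P4: blocked at chain node N4 ∈ conditioning set.
  P5: blocked at fork node N5 ∈ conditioning set.
  P6: blocked at chain node N4 ∈ conditioning set.
  P7: blocked at chain node N4 ∈ conditioning set.
  P8: blocked at fork node N4 ∈ conditioning set.
{N4, N5} contains no descendant of N9 and blocks every backdoor path.
Every element of {N4, N5} is needed (dropping N4 leaves P4 open; dropping N5 leaves P2 open), so no proper subset is valid.
Among all size-2 subsets of the eligible variables, only {N4, N5} blocks every backdoor path, so it is the unique smallest valid adjustment set.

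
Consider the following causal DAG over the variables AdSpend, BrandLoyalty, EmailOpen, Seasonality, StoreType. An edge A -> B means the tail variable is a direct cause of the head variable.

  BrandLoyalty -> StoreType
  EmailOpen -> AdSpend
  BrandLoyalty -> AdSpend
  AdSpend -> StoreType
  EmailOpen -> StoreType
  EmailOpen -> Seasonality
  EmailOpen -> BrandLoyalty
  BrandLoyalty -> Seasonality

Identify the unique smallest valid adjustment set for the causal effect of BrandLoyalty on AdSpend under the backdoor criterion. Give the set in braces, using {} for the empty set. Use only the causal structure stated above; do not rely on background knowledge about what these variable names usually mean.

{EmailOpen}

Variables eligible for adjustment (non-descendants of BrandLoyalty, excluding BrandLoyalty and AdSpend): {EmailOpen}.
Backdoor paths from BrandLoyalty to AdSpend:
  P1: BrandLoyalty <- EmailOpen -> AdSpend
  P2: BrandLoyalty <- EmailOpen -> StoreType <- AdSpend
The empty set is not sufficient: P1 (BrandLoyalty <- EmailOpen -> AdSpend) has no collider blocking it and no conditioned non-collider, so it is open.
Try {EmailOpen}:
  P1: blocked at fork node EmailOpen ∈ conditioning set.
  P2: blocked at fork node EmailOpen ∈ conditioning set.
{EmailOpen} contains no descendant of BrandLoyalty and blocks every backdoor path.
{EmailOpen} is the unique smallest valid adjustment set.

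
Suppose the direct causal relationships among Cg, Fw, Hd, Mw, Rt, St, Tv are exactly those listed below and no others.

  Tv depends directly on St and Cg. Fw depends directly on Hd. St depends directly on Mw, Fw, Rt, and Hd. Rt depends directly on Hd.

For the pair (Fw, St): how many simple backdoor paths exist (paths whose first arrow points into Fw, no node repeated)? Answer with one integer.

A backdoor path from Fw to St is any simple undirected path whose first edge points into Fw (i.e. leaves Fw via a parent).
Parents of Fw: {Hd}.
Enumerating:
  P1: Fw <- Hd -> Rt -> St
  P2: Fw <- Hd -> St
That exhausts the simple backdoor paths. Count: 2.

2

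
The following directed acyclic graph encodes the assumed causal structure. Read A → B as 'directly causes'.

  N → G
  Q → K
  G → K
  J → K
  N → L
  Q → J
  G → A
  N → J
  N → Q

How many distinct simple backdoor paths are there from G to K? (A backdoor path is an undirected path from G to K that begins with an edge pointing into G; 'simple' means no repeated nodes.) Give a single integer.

4

A backdoor path from G to K is any simple undirected path whose first edge points into G (i.e. leaves G via a parent).
Parents of G: {N}.
Enumerating:
  P1: G <- N -> Q -> J -> K
  P2: G <- N -> Q -> K
  P3: G <- N -> J <- Q -> K
  P4: G <- N -> J -> K
That exhausts the simple backdoor paths. Count: 4.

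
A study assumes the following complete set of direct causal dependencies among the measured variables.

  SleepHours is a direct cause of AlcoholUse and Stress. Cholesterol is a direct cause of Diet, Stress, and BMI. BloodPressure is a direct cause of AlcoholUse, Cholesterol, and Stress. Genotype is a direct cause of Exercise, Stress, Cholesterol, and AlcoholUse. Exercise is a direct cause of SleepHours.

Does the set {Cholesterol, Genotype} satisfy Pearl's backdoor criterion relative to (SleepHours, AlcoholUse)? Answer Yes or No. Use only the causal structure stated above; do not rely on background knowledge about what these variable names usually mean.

Backdoor paths from SleepHours to AlcoholUse (paths whose first edge points into SleepHours):
  P1: SleepHours <- Exercise <- Genotype -> Cholesterol <- BloodPressure -> AlcoholUse
  P2: SleepHours <- Exercise <- Genotype -> Cholesterol -> Stress <- BloodPressure -> AlcoholUse
  P3: SleepHours <- Exercise <- Genotype -> Stress <- BloodPressure -> AlcoholUse
  P4: SleepHours <- Exercise <- Genotype -> Stress <- Cholesterol <- BloodPressure -> AlcoholUse
  P5: SleepHours <- Exercise <- Genotype -> AlcoholUse
Condition 1 (no descendant of SleepHours in the set): holds — descendants of SleepHours are {AlcoholUse, Stress}; none are in {Cholesterol, Genotype}.
Condition 2 (every backdoor path blocked by {Cholesterol, Genotype}):
  P1: blocked at fork node Genotype ∈ conditioning set.
  P2: blocked at fork node Genotype ∈ conditioning set.
  P3: blocked at fork node Genotype ∈ conditioning set.
  P4: blocked at fork node Genotype ∈ conditioning set.
  P5: blocked at fork node Genotype ∈ conditioning set.
{Cholesterol, Genotype} satisfies the backdoor criterion.

Yes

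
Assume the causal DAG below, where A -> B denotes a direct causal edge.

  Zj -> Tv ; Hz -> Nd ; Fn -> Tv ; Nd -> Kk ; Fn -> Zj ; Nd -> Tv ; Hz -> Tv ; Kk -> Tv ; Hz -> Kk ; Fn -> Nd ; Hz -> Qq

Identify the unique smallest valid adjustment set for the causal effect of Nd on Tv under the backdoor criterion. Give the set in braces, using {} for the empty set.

{Fn, Hz}

Variables eligible for adjustment (non-descendants of Nd, excluding Nd and Tv): {Fn, Hz, Qq, Zj}.
Backdoor paths from Nd to Tv:
  P1: Nd <- Hz -> Kk -> Tv
  P2: Nd <- Hz -> Tv
  P3: Nd <- Fn -> Zj -> Tv
  P4: Nd <- Fn -> Tv
The empty set is not sufficient: P1 (Nd <- Hz -> Kk -> Tv) has no collider blocking it and no conditioned non-collider, so it is open.
Try {Fn, Hz}:
  P1: blocked at fork node Hz ∈ conditioning set.
  P2: blocked at fork node Hz ∈ conditioning set.
  P3: blocked at fork node Fn ∈ conditioning set.
  P4: blocked at fork node Fn ∈ conditioning set.
{Fn, Hz} contains no descendant of Nd and blocks every backdoor path.
Every element of {Fn, Hz} is needed (dropping Fn leaves P3 open; dropping Hz leaves P1 open), so no proper subset is valid.
Among all size-2 subsets of the eligible variables, only {Fn, Hz} blocks every backdoor path, so it is the unique smallest valid adjustment set.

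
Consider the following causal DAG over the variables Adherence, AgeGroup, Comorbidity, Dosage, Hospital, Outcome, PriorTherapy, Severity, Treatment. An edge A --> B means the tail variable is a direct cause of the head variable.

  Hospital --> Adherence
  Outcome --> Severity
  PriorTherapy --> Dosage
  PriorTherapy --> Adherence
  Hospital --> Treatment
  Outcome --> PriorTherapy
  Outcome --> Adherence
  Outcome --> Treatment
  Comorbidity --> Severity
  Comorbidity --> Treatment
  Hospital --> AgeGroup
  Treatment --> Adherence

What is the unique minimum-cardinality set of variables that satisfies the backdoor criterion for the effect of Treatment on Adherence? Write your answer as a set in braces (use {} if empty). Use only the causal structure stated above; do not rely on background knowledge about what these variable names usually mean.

{Hospital, Outcome}

Variables eligible for adjustment (non-descendants of Treatment, excluding Treatment and Adherence): {AgeGroup, Comorbidity, Dosage, Hospital, Outcome, PriorTherapy, Severity}.
Backdoor paths from Treatment to Adherence:
  P1: Treatment <- Outcome -> PriorTherapy -> Adherence
  P2: Treatment <- Outcome -> Adherence
  P3: Treatment <- Comorbidity -> Severity <- Outcome -> PriorTherapy -> Adherence
  P4: Treatment <- Comorbidity -> Severity <- Outcome -> Adherence
  P5: Treatment <- Hospital -> Adherence
The empty set is not sufficient: P1 (Treatment <- Outcome -> PriorTherapy -> Adherence) has no collider blocking it and no conditioned non-collider, so it is open.
Try {Hospital, Outcome}:
  P1: blocked at fork node Outcome ∈ conditioning set.
  P2: blocked at fork node Outcome ∈ conditioning set.
  P3: blocked at collider Severity (neither it nor any descendant is in the conditioning set).
  P4: blocked at collider Severity (neither it nor any descendant is in the conditioning set).
  P5: blocked at fork node Hospital ∈ conditioning set.
{Hospital, Outcome} contains no descendant of Treatment and blocks every backdoor path.
Every element of {Hospital, Outcome} is needed (dropping Hospital leaves P5 open; dropping Outcome leaves P1 open), so no proper subset is valid.
Among all size-2 subsets of the eligible variables, only {Hospital, Outcome} blocks every backdoor path, so it is the unique smallest valid adjustment set.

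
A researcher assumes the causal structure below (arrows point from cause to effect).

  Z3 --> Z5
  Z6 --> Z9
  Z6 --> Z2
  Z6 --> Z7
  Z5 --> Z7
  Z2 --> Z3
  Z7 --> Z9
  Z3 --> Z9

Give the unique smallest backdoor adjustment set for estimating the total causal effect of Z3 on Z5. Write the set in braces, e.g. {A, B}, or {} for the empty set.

Variables eligible for adjustment (non-descendants of Z3, excluding Z3 and Z5): {Z2, Z6}.
Backdoor paths from Z3 to Z5:
  P1: Z3 <- Z2 <- Z6 -> Z7 <- Z5
  P2: Z3 <- Z2 <- Z6 -> Z9 <- Z7 <- Z5
Each backdoor path contains an unconditioned collider, so every path is already blocked with the empty conditioning set:
  P1: blocked at collider Z7 (neither it nor any descendant is in the conditioning set).
  P2: blocked at collider Z9 (neither it nor any descendant is in the conditioning set).
The empty set is therefore the unique smallest valid set.

{}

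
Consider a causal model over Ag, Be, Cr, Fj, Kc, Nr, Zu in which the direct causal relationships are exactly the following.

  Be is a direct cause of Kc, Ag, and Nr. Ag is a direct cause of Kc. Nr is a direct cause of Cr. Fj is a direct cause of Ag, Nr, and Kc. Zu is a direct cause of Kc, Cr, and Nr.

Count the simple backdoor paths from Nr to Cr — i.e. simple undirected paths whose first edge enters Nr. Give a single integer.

7

A backdoor path from Nr to Cr is any simple undirected path whose first edge points into Nr (i.e. leaves Nr via a parent).
Parents of Nr: {Be, Fj, Zu}.
Enumerating:
  P1: Nr <- Be -> Ag <- Fj -> Kc <- Zu -> Cr
  P2: Nr <- Be -> Ag -> Kc <- Zu -> Cr
  P3: Nr <- Be -> Kc <- Zu -> Cr
  P4: Nr <- Fj -> Ag <- Be -> Kc <- Zu -> Cr
  P5: Nr <- Fj -> Ag -> Kc <- Zu -> Cr
  P6: Nr <- Fj -> Kc <- Zu -> Cr
  P7: Nr <- Zu -> Cr
That exhausts the simple backdoor paths. Count: 7.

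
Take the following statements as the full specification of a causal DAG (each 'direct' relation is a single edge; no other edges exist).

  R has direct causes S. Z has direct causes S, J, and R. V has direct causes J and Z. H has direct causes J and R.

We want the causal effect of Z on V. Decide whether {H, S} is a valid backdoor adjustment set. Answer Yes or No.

No

Backdoor paths from Z to V (paths whose first edge points into Z):
  P1: Z <- S -> R -> H <- J -> V
  P2: Z <- R -> H <- J -> V
  P3: Z <- J -> V
Condition 1 (no descendant of Z in the set): holds — descendants of Z are {V}; none are in {H, S}.
Condition 2 (every backdoor path blocked by {H, S}):
  P1: blocked at fork node S ∈ conditioning set.
  P2: open — collider(s) H are conditioned on (or have a conditioned descendant) and no non-collider on the path is in the set.
  P3: open — no interior node is in the conditioning set.
{H, S} does not satisfy the backdoor criterion.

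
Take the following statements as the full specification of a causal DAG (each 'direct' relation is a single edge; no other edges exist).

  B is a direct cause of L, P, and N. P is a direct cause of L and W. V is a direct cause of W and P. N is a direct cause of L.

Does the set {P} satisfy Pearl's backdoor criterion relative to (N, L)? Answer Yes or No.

No

Backdoor paths from N to L (paths whose first edge points into N):
  P1: N <- B -> P -> L
  P2: N <- B -> L
Condition 1 (no descendant of N in the set): holds — descendants of N are {L}; none are in {P}.
Condition 2 (every backdoor path blocked by {P}):
  P1: blocked at chain node P ∈ conditioning set.
  P2: open — no interior node is in the conditioning set.
{P} does not satisfy the backdoor criterion.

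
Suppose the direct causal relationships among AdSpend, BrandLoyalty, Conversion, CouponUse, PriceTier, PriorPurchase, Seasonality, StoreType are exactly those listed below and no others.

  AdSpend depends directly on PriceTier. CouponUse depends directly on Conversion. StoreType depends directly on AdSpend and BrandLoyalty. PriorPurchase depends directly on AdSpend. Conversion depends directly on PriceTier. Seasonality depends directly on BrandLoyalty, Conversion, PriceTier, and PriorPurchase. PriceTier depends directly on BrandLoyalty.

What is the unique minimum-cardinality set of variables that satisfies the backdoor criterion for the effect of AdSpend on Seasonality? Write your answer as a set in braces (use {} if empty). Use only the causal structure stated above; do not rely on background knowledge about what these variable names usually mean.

Variables eligible for adjustment (non-descendants of AdSpend, excluding AdSpend and Seasonality): {BrandLoyalty, Conversion, CouponUse, PriceTier}.
Backdoor paths from AdSpend to Seasonality:
  P1: AdSpend <- PriceTier <- BrandLoyalty -> Seasonality
  P2: AdSpend <- PriceTier -> Conversion -> Seasonality
  P3: AdSpend <- PriceTier -> Seasonality
The empty set is not sufficient: P1 (AdSpend <- PriceTier <- BrandLoyalty -> Seasonality) has no collider blocking it and no conditioned non-collider, so it is open.
Try {PriceTier}:
  P1: blocked at chain node PriceTier ∈ conditioning set.
  P2: blocked at fork node PriceTier ∈ conditioning set.
  P3: blocked at fork node PriceTier ∈ conditioning set.
{PriceTier} contains no descendant of AdSpend and blocks every backdoor path.
No other singleton works — e.g. {BrandLoyalty} leaves P2 open — so {PriceTier} is the unique smallest valid adjustment set.

{PriceTier}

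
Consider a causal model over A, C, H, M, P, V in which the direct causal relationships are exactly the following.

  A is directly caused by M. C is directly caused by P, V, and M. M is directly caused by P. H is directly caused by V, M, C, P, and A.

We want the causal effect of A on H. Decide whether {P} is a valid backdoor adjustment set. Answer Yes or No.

Backdoor paths from A to H (paths whose first edge points into A):
  P1: A <- M <- P -> C <- V -> H
  P2: A <- M <- P -> C -> H
  P3: A <- M <- P -> H
  P4: A <- M -> C <- P -> H
  P5: A <- M -> C <- V -> H
  P6: A <- M -> C -> H
  P7: A <- M -> H
Condition 1 (no descendant of A in the set): holds — descendants of A are {H}; none are in {P}.
Condition 2 (every backdoor path blocked by {P}):
  P1: blocked at fork node P ∈ conditioning set.
  P2: blocked at fork node P ∈ conditioning set.
  P3: blocked at fork node P ∈ conditioning set.
  P4: blocked at collider C (neither it nor any descendant is in the conditioning set).
  P5: blocked at collider C (neither it nor any descendant is in the conditioning set).
  P6: open — no interior node is in the conditioning set.
  P7: open — no interior node is in the conditioning set.
{P} does not satisfy the backdoor criterion.

No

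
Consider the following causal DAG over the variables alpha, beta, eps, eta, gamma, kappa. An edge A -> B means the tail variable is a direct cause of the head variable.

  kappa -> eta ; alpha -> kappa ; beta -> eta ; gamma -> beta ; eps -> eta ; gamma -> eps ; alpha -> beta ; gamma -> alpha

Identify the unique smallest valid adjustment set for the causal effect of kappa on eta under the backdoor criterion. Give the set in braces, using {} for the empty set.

{alpha}

Variables eligible for adjustment (non-descendants of kappa, excluding kappa and eta): {alpha, beta, eps, gamma}.
Backdoor paths from kappa to eta:
  P1: kappa <- alpha <- gamma -> beta -> eta
  P2: kappa <- alpha <- gamma -> eps -> eta
  P3: kappa <- alpha -> beta <- gamma -> eps -> eta
  P4: kappa <- alpha -> beta -> eta
The empty set is not sufficient: P1 (kappa <- alpha <- gamma -> beta -> eta) has no collider blocking it and no conditioned non-collider, so it is open.
Try {alpha}:
  P1: blocked at chain node alpha ∈ conditioning set.
  P2: blocked at chain node alpha ∈ conditioning set.
  P3: blocked at fork node alpha ∈ conditioning set.
  P4: blocked at fork node alpha ∈ conditioning set.
{alpha} contains no descendant of kappa and blocks every backdoor path.
No other singleton works — e.g. {gamma} leaves P4 open — so {alpha} is the unique smallest valid adjustment set.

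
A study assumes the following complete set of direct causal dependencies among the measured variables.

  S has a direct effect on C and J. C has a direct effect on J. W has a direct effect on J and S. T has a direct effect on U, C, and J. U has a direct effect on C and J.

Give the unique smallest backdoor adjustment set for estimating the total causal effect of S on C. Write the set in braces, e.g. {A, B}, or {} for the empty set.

{}

Variables eligible for adjustment (non-descendants of S, excluding S and C): {T, U, W}.
Backdoor paths from S to C:
  P1: S <- W -> J <- T -> U -> C
  P2: S <- W -> J <- T -> C
  P3: S <- W -> J <- U <- T -> C
  P4: S <- W -> J <- U -> C
  P5: S <- W -> J <- C
Each backdoor path contains an unconditioned collider, so every path is already blocked with the empty conditioning set:
  P1: blocked at collider J (neither it nor any descendant is in the conditioning set).
  P2: blocked at collider J (neither it nor any descendant is in the conditioning set).
  P3: blocked at collider J (neither it nor any descendant is in the conditioning set).
  P4: blocked at collider J (neither it nor any descendant is in the conditioning set).
  P5: blocked at collider J (neither it nor any descendant is in the conditioning set).
The empty set is therefore the unique smallest valid set.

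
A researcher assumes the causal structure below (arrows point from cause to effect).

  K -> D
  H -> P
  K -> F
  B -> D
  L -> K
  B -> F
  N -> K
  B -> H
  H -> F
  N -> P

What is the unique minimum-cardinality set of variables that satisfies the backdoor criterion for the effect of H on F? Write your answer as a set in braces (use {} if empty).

{B}

Variables eligible for adjustment (non-descendants of H, excluding H and F): {B, D, K, L, N}.
Backdoor paths from H to F:
  P1: H <- B -> F
  P2: H <- B -> D <- K -> F
The empty set is not sufficient: P1 (H <- B -> F) has no collider blocking it and no conditioned non-collider, so it is open.
Try {B}:
  P1: blocked at fork node B ∈ conditioning set.
  P2: blocked at fork node B ∈ conditioning set.
{B} contains no descendant of H and blocks every backdoor path.
No other singleton works — e.g. {N} leaves P1 open — so {B} is the unique smallest valid adjustment set.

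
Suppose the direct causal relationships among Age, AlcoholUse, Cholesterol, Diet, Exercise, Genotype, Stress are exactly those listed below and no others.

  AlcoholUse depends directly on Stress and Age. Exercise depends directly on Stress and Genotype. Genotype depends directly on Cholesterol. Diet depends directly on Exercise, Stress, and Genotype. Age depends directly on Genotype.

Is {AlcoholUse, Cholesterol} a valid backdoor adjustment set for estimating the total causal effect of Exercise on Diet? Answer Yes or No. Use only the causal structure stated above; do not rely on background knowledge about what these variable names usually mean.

Backdoor paths from Exercise to Diet (paths whose first edge points into Exercise):
  P1: Exercise <- Stress -> Diet
  P2: Exercise <- Stress -> AlcoholUse <- Age <- Genotype -> Diet
  P3: Exercise <- Genotype -> Age -> AlcoholUse <- Stress -> Diet
  P4: Exercise <- Genotype -> Diet
Condition 1 (no descendant of Exercise in the set): holds — descendants of Exercise are {Diet}; none are in {AlcoholUse, Cholesterol}.
Condition 2 (every backdoor path blocked by {AlcoholUse, Cholesterol}):
  P1: open — no interior node is in the conditioning set.
  P2: open — collider(s) AlcoholUse are conditioned on (or have a conditioned descendant) and no non-collider on the path is in the set.
  P3: open — collider(s) AlcoholUse are conditioned on (or have a conditioned descendant) and no non-collider on the path is in the set.
  P4: open — no interior node is in the conditioning set.
{AlcoholUse, Cholesterol} does not satisfy the backdoor criterion.

No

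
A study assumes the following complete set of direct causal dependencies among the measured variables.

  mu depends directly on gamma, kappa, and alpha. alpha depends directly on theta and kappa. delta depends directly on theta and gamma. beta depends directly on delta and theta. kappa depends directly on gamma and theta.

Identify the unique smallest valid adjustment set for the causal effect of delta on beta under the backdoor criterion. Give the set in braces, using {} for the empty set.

{theta}

Variables eligible for adjustment (non-descendants of delta, excluding delta and beta): {alpha, gamma, kappa, mu, theta}.
Backdoor paths from delta to beta:
  P1: delta <- gamma -> kappa <- theta -> beta
  P2: delta <- gamma -> kappa -> alpha <- theta -> beta
  P3: delta <- gamma -> kappa -> mu <- alpha <- theta -> beta
  P4: delta <- gamma -> mu <- kappa <- theta -> beta
  P5: delta <- gamma -> mu <- kappa -> alpha <- theta -> beta
  P6: delta <- gamma -> mu <- alpha <- theta -> beta
  P7: delta <- gamma -> mu <- alpha <- kappa <- theta -> beta
  P8: delta <- theta -> beta
The empty set is not sufficient: P8 (delta <- theta -> beta) has no collider blocking it and no conditioned non-collider, so it is open.
Try {theta}:
  P1: blocked at collider kappa (neither it nor any descendant is in the conditioning set).
  P2: blocked at collider alpha (neither it nor any descendant is in the conditioning set).
  P3: blocked at collider mu (neither it nor any descendant is in the conditioning set).
  P4: blocked at collider mu (neither it nor any descendant is in the conditioning set).
  P5: blocked at collider mu (neither it nor any descendant is in the conditioning set).
  P6: blocked at collider mu (neither it nor any descendant is in the conditioning set).
  P7: blocked at collider mu (neither it nor any descendant is in the conditioning set).
  P8: blocked at fork node theta ∈ conditioning set.
{theta} contains no descendant of delta and blocks every backdoor path.
No other singleton works — e.g. {gamma} leaves P8 open — so {theta} is the unique smallest valid adjustment set.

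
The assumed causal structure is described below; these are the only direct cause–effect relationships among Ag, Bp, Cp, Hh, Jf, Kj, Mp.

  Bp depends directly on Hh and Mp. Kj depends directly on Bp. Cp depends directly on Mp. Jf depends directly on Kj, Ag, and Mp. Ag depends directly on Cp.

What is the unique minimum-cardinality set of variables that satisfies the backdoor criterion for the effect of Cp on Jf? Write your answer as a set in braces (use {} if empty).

{Mp}

Variables eligible for adjustment (non-descendants of Cp, excluding Cp and Jf): {Bp, Hh, Kj, Mp}.
Backdoor paths from Cp to Jf:
  P1: Cp <- Mp -> Bp -> Kj -> Jf
  P2: Cp <- Mp -> Jf
The empty set is not sufficient: P1 (Cp <- Mp -> Bp -> Kj -> Jf) has no collider blocking it and no conditioned non-collider, so it is open.
Try {Mp}:
  P1: blocked at fork node Mp ∈ conditioning set.
  P2: blocked at fork node Mp ∈ conditioning set.
{Mp} contains no descendant of Cp and blocks every backdoor path.
No other singleton works — e.g. {Hh} leaves P1 open — so {Mp} is the unique smallest valid adjustment set.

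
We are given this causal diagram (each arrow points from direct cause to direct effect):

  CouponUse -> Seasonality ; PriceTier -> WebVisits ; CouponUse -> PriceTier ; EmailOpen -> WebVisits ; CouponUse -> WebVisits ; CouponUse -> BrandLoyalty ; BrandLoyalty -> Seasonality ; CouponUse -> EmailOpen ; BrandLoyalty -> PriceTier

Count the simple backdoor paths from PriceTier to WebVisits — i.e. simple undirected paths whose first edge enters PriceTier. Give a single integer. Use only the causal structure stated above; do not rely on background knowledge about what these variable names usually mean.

6

A backdoor path from PriceTier to WebVisits is any simple undirected path whose first edge points into PriceTier (i.e. leaves PriceTier via a parent).
Parents of PriceTier: {BrandLoyalty, CouponUse}.
Enumerating:
  P1: PriceTier <- CouponUse -> EmailOpen -> WebVisits
  P2: PriceTier <- CouponUse -> WebVisits
  P3: PriceTier <- BrandLoyalty <- CouponUse -> EmailOpen -> WebVisits
  P4: PriceTier <- BrandLoyalty <- CouponUse -> WebVisits
  P5: PriceTier <- BrandLoyalty -> Seasonality <- CouponUse -> EmailOpen -> WebVisits
  P6: PriceTier <- BrandLoyalty -> Seasonality <- CouponUse -> WebVisits
That exhausts the simple backdoor paths. Count: 6.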